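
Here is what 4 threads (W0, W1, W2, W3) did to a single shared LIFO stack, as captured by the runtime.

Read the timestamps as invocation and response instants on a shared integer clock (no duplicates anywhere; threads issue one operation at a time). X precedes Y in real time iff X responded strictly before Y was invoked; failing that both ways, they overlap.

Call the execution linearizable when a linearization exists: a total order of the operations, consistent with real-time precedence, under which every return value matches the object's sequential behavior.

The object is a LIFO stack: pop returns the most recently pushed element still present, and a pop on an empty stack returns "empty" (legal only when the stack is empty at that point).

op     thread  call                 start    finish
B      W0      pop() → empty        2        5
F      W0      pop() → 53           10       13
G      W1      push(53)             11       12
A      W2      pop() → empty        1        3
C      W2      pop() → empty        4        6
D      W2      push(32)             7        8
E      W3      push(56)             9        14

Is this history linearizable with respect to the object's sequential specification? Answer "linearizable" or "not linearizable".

one valid linearization: A, B, C, D, E, G, F
after step 1 (A pop() → empty): stack <>
after step 2 (B pop() → empty): stack <>
after step 3 (C pop() → empty): stack <>
after step 4 (D push(32)): stack <32>
after step 5 (E push(56)): stack <32,56>
after step 6 (G push(53)): stack <32,56,53>
after step 7 (F pop() → 53): stack <32,56>

linearizable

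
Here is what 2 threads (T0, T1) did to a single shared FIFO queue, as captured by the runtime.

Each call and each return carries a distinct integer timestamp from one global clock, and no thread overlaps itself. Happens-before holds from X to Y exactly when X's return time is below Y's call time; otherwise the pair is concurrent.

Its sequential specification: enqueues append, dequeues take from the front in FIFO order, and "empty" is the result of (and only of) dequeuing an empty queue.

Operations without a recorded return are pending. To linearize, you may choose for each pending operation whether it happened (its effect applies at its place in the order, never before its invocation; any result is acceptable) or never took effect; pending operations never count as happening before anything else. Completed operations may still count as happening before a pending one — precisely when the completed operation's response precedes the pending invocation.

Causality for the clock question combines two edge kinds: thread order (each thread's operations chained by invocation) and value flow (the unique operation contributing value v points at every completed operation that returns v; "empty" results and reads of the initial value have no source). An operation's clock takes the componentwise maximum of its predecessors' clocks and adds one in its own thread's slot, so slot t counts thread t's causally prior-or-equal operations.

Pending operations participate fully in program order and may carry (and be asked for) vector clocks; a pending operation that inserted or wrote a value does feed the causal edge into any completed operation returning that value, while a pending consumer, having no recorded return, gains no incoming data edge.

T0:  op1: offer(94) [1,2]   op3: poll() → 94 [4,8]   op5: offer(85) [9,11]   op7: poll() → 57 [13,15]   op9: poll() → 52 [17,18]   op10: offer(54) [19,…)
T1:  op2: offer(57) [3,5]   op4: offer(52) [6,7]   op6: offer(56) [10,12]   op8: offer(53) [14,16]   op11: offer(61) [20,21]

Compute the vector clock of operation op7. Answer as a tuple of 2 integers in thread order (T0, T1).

no predecessors for op2 (invoked 3): T1 increments from zero → (0, 1)
no predecessors for op1 (invoked 1): T0 increments from zero → (1, 0)
VC(op4, invoked at 6): max of VC(op2)=(0, 1), then +1 on thread T1 → (0, 2)
VC(op3, invoked at 4): max of VC(op1)=(1, 0), then +1 on thread T0 → (2, 0)
VC(op6, invoked at 10): max of VC(op4)=(0, 2), then +1 on thread T1 → (0, 3)
VC(op5, invoked at 9): max of VC(op3)=(2, 0), then +1 on thread T0 → (3, 0)
VC(op8, invoked at 14): max of VC(op6)=(0, 3), then +1 on thread T1 → (0, 4)
VC(op11, invoked at 20): max of VC(op8)=(0, 4), then +1 on thread T1 → (0, 5)
VC(op7, invoked at 13): max of VC(op2)=(0, 1), VC(op5)=(3, 0), then +1 on thread T0 → (4, 1)
VC(op9, invoked at 17): max of VC(op4)=(0, 2), VC(op7)=(4, 1), then +1 on thread T0 → (5, 2)
VC(op10, invoked at 19): max of VC(op9)=(5, 2), then +1 on thread T0 → (6, 2)
target: VC(op7) = (4, 1)

(4, 1)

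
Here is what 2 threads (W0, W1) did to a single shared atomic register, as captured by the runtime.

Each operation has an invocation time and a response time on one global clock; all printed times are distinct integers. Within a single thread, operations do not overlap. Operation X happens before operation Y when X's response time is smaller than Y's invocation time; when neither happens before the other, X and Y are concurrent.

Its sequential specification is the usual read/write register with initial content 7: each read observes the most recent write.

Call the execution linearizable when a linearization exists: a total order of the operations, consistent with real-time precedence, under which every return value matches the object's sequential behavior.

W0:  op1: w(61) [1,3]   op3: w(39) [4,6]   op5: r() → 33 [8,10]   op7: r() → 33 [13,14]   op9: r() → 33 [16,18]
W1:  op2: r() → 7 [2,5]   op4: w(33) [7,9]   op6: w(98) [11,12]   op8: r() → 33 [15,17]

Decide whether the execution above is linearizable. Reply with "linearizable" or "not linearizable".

not linearizable

through event 13 a valid linearization exists; event 14 (op7 responding at time 14) ends that
checked exhaustively: 6 real-time-consistent orders of 7 completed operations, zero legal atomic register replays
take op1, op2, op3, op4, op5, op6, op7: step 2 already fails, because op2 r() → 7 cannot occur there
take op1, op2, op3, op5, op4, op6, op7: step 2 already fails, because op2 r() → 7 cannot occur there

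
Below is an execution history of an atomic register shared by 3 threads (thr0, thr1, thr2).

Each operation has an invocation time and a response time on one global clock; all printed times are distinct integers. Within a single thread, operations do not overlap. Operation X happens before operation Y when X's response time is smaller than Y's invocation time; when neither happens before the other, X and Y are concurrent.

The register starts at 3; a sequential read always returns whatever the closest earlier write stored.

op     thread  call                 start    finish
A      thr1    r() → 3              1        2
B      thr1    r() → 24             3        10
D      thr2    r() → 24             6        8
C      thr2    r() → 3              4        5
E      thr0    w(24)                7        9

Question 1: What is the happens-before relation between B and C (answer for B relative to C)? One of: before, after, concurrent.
Answer: concurrent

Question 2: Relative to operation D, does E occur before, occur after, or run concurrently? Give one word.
Answer: concurrent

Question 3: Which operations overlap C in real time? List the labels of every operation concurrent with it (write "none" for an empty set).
Answer: B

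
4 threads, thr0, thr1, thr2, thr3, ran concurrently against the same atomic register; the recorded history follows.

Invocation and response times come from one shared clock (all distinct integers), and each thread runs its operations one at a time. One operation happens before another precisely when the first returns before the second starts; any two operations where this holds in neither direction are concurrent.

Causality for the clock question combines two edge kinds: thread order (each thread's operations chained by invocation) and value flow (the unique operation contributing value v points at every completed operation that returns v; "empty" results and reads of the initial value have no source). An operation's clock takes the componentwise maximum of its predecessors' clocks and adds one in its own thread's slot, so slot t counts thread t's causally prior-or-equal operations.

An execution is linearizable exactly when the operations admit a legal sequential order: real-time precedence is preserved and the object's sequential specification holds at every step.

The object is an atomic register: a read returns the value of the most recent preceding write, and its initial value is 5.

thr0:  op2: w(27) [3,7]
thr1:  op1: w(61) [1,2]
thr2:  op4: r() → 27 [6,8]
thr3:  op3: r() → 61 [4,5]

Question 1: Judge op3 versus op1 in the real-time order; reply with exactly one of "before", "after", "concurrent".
Answer: after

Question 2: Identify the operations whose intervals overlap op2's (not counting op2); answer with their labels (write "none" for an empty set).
Answer: op3, op4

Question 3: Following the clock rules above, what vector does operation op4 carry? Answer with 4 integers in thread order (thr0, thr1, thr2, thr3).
Answer: (1, 0, 1, 0)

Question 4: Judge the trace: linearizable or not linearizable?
witness order: op1, op3, op2, op4
1. op1 w(61), leaving value 61
2. op3 r() → 61, leaving value 61
3. op2 w(27), leaving value 27
4. op4 r() → 27, leaving value 27

linearizable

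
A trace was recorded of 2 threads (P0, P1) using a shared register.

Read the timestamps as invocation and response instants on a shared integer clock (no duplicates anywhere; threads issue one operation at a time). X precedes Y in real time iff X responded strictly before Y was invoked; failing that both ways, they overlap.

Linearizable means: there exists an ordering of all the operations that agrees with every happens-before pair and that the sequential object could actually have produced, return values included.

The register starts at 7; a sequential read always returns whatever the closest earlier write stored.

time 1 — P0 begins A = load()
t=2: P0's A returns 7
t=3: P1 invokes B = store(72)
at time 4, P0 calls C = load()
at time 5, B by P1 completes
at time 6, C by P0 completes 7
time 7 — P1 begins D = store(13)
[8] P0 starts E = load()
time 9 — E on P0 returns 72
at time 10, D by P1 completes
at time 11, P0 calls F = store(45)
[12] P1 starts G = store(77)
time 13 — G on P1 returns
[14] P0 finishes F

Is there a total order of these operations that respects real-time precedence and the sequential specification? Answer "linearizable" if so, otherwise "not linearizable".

witness order: A, C, B, E, D, F, G
after step 1 (A load() → 7): value 7
after step 2 (C load() → 7): value 7
after step 3 (B store(72)): value 72
after step 4 (E load() → 72): value 72
after step 5 (D store(13)): value 13
after step 6 (F store(45)): value 45
after step 7 (G store(77)): value 77

linearizable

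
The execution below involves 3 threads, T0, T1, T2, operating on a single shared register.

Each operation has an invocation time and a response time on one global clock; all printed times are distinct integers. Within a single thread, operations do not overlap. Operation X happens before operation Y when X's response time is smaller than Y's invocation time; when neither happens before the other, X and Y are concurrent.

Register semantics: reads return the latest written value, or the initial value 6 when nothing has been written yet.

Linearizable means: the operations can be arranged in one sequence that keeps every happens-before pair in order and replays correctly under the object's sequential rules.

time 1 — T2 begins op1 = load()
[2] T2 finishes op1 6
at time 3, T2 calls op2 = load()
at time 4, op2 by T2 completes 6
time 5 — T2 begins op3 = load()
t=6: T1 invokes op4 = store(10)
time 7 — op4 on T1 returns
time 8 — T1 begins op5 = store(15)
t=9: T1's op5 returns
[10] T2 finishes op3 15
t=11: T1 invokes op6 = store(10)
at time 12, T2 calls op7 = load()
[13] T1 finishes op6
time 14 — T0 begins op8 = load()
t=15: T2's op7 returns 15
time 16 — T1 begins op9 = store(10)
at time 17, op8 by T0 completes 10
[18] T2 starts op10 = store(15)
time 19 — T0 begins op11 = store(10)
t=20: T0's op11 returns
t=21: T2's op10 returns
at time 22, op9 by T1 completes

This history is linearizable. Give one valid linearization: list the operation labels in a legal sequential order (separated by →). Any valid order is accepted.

op1 → op2 → op4 → op5 → op3 → op7 → op6 → op8 → op9 → op10 → op11

1. op1 load() → 6, leaving value 6
2. op2 load() → 6, leaving value 6
3. op4 store(10), leaving value 10
4. op5 store(15), leaving value 15
5. op3 load() → 15, leaving value 15
6. op7 load() → 15, leaving value 15
7. op6 store(10), leaving value 10
8. op8 load() → 10, leaving value 10
9. op9 store(10), leaving value 10
10. op10 store(15), leaving value 15
11. op11 store(10), leaving value 10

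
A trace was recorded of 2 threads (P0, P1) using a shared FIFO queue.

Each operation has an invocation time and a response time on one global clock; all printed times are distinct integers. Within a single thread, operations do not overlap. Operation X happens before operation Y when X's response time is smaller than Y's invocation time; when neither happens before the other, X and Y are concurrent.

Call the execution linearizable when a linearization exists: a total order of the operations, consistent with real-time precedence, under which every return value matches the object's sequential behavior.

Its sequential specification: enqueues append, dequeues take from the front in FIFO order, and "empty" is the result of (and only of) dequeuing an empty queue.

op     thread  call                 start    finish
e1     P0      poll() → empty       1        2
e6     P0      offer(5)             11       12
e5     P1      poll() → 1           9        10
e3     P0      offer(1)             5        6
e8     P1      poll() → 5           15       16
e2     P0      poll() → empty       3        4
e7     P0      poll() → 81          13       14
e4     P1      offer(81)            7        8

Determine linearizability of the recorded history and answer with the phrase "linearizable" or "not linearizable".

linearizable

a witness: e1, e2, e3, e4, e5, e6, e7, e8
after step 1 (e1 poll() → empty): queue <>
after step 2 (e2 poll() → empty): queue <>
after step 3 (e3 offer(1)): queue <1>
after step 4 (e4 offer(81)): queue <1,81>
after step 5 (e5 poll() → 1): queue <81>
after step 6 (e6 offer(5)): queue <81,5>
after step 7 (e7 poll() → 81): queue <5>
after step 8 (e8 poll() → 5): queue <>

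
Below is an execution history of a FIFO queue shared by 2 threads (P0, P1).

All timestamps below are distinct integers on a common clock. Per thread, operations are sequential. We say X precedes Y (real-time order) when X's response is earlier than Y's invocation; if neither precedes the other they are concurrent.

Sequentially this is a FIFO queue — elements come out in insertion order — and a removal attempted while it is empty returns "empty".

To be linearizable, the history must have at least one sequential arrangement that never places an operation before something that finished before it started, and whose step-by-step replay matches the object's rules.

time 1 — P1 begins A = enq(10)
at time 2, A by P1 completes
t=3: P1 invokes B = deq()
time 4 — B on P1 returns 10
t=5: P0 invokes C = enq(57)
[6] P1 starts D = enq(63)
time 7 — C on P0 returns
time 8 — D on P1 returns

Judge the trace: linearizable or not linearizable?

linearizable

witness order: A, B, C, D
after step 1 (A enq(10)): queue <10>
after step 2 (B deq() → 10): queue <>
after step 3 (C enq(57)): queue <57>
after step 4 (D enq(63)): queue <57,63>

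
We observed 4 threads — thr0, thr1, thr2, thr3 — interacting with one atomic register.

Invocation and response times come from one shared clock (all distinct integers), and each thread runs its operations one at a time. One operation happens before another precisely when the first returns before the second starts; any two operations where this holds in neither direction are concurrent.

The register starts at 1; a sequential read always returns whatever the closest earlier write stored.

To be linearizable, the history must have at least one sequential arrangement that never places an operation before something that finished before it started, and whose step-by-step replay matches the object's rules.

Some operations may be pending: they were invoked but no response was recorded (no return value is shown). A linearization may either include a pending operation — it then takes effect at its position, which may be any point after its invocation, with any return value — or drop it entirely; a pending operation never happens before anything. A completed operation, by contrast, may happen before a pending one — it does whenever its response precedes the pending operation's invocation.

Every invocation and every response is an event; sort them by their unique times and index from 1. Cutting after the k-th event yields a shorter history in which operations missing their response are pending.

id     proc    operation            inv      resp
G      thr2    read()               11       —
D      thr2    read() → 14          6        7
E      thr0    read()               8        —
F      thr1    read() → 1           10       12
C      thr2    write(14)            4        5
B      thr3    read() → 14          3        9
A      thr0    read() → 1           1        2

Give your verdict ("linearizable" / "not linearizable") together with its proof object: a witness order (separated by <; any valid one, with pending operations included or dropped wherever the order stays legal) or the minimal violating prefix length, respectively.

already the first 12 events (up to F's response at time 12) admit no linearization; the first 11 still do
3 orders of the 5 completed atomic register ops respect real time; none is legal
completion choices over the 2 pending operations (E, G) were checked; none helps
e.g. A, B, C, D, F (pending dropped): illegal at step 2, since B read() → 14 cannot apply there
e.g. A, C, B, D, F (pending dropped): illegal at step 5, since F read() → 1 cannot apply there

not linearizable — minimal violating prefix: 12 events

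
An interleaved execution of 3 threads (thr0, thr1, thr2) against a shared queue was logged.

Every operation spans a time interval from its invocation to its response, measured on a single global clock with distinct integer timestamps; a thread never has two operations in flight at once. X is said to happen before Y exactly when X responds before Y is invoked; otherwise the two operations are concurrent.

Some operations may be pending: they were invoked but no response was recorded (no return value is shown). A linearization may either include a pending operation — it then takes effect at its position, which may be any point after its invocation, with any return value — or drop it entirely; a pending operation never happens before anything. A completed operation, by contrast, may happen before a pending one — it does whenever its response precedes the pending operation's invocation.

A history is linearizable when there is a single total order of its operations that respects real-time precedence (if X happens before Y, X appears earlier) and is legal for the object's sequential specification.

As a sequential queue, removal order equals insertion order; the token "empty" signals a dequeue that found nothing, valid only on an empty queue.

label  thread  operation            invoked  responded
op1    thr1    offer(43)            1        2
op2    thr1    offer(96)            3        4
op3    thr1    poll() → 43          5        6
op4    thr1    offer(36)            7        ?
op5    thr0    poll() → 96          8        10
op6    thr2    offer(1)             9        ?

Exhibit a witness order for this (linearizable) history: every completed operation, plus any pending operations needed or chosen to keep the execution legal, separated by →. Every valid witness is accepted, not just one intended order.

op1 → op2 → op3 → op4 → op5

step 1: op1 offer(43) — queue <43>
step 2: op2 offer(96) — queue <43,96>
step 3: op3 poll() → 43 — queue <96>
step 4: op4 offer(36) (pending, included) — queue <96,36>
step 5: op5 poll() → 96 — queue <36>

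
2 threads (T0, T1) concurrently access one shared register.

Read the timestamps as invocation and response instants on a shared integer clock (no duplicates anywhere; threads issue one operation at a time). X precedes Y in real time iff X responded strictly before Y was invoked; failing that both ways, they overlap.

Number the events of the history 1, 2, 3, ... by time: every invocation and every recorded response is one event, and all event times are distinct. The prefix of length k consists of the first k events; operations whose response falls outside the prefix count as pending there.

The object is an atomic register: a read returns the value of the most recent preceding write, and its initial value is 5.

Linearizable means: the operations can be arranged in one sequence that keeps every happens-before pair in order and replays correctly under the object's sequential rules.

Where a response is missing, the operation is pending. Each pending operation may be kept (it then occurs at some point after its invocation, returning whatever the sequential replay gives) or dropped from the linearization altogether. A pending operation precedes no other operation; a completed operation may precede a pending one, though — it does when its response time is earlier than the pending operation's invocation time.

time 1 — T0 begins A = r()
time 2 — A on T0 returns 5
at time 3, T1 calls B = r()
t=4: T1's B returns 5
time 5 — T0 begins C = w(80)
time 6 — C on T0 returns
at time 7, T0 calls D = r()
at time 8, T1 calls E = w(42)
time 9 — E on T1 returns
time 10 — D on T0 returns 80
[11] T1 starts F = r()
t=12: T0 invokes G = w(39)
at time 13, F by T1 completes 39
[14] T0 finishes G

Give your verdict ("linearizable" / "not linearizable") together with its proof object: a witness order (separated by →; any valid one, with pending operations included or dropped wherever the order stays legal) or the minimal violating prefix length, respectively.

linearizable — witness: A → B → C → D → E → G → F

step 1: A r() → 5 — value 5
step 2: B r() → 5 — value 5
step 3: C w(80) — value 80
step 4: D r() → 80 — value 80
step 5: E w(42) — value 42
step 6: G w(39) — value 39
step 7: F r() → 39 — value 39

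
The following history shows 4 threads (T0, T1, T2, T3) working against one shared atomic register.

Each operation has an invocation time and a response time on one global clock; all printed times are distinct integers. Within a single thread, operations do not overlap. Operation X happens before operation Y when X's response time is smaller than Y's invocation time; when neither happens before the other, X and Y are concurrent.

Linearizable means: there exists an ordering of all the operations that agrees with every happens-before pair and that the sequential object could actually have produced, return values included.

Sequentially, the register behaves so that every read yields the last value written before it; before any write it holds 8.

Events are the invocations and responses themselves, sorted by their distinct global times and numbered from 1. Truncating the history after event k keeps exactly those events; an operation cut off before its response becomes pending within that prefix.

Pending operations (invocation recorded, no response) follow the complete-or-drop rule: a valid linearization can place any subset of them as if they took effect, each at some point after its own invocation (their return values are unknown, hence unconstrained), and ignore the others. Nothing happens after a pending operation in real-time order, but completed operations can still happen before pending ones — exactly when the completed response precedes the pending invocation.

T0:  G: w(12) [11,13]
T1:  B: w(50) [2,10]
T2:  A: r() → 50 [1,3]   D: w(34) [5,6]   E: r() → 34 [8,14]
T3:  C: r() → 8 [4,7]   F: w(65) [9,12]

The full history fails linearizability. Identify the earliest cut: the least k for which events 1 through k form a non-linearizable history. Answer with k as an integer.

events 1..6 are still linearizable — one witness is B, A, C, D:
step 1: B w(50) (pending, included) — value 50
step 2: A r() → 50 — value 50
step 3: C r() (pending, included) — value 50
step 4: D w(34) — value 34
adding event 7 (C responds at 7) leaves no legal real-time order
include/drop combinations of the 1 pending operation (B) were all tried; none helps
one such order, A, C, D (pending dropped), breaks at step 1 where A r() → 50 is illegal
one such order, A, D, C (pending dropped), breaks at step 1 where A r() → 50 is illegal

7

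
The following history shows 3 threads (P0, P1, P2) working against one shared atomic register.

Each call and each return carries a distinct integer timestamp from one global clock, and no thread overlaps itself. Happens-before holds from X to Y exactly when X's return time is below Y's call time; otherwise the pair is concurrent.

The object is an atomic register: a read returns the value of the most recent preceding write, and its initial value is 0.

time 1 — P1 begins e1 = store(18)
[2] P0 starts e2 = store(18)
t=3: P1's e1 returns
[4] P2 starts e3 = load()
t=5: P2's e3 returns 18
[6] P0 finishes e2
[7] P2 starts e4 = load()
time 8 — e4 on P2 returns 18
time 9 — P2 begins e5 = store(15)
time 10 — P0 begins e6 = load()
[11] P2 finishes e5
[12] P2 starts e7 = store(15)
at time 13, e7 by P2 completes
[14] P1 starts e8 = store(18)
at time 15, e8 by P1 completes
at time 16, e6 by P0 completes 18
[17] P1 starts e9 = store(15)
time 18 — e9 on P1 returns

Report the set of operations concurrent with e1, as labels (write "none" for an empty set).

e2

e1 spans [1,3]: anything still running between times 1 and 3 counts as concurrent
e2 [2,6]: concurrent
e3 [4,5]: after
e4 [7,8]: after
e5 [9,11]: after
e6 [10,16]: after
e7 [12,13]: after
e8 [14,15]: after
e9 [17,18]: after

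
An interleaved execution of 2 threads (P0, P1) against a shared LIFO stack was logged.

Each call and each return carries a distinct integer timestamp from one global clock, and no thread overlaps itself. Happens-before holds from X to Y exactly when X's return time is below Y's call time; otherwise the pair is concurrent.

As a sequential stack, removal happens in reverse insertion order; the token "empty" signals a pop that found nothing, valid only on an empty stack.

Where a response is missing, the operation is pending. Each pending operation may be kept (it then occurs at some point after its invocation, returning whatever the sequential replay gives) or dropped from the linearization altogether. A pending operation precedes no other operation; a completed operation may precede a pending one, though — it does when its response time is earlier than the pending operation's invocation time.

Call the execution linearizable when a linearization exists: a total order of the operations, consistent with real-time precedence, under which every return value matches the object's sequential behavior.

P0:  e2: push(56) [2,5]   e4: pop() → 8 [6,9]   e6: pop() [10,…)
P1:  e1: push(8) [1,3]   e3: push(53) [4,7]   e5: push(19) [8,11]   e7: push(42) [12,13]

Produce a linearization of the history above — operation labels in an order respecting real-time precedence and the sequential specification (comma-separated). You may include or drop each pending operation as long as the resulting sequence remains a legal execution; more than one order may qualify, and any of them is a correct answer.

e2, e1, e4, e3, e5, e6, e7

1. e2 push(56), leaving stack <56>
2. e1 push(8), leaving stack <56,8>
3. e4 pop() → 8, leaving stack <56>
4. e3 push(53), leaving stack <56,53>
5. e5 push(19), leaving stack <56,53,19>
6. e6 pop() (pending, included), leaving stack <56,53>
7. e7 push(42), leaving stack <56,53,42>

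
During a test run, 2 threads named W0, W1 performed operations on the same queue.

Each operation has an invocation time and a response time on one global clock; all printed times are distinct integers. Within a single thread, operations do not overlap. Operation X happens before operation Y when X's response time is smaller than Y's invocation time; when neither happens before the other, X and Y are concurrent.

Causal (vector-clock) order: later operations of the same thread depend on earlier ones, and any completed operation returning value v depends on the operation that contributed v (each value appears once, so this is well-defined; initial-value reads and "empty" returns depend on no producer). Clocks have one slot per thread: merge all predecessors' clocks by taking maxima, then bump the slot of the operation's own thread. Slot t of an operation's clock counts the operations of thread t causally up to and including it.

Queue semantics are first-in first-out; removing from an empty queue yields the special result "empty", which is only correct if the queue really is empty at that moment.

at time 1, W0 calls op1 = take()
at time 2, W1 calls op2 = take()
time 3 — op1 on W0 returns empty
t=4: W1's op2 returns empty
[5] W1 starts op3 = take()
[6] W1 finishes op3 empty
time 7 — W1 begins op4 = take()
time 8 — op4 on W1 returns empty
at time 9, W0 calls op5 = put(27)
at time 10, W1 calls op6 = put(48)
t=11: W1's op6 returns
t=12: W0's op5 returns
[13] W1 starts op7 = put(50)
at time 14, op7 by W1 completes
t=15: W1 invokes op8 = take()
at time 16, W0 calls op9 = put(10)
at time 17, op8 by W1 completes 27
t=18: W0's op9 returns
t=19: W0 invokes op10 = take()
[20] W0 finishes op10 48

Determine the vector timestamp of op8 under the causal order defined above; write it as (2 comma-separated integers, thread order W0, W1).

no predecessors for op2 (invoked 2): W1 increments from zero → (0, 1)
no predecessors for op1 (invoked 1): W0 increments from zero → (1, 0)
VC(op3, invoked at 5): max of VC(op2)=(0, 1), then +1 on thread W1 → (0, 2)
VC(op5, invoked at 9): max of VC(op1)=(1, 0), then +1 on thread W0 → (2, 0)
VC(op4, invoked at 7): max of VC(op3)=(0, 2), then +1 on thread W1 → (0, 3)
VC(op9, invoked at 16): max of VC(op5)=(2, 0), then +1 on thread W0 → (3, 0)
VC(op6, invoked at 10): max of VC(op4)=(0, 3), then +1 on thread W1 → (0, 4)
VC(op7, invoked at 13): max of VC(op6)=(0, 4), then +1 on thread W1 → (0, 5)
VC(op8, invoked at 15): max of VC(op5)=(2, 0), VC(op7)=(0, 5), then +1 on thread W1 → (2, 6)
VC(op10, invoked at 19): max of VC(op6)=(0, 4), VC(op9)=(3, 0), then +1 on thread W0 → (4, 4)
target: VC(op8) = (2, 6)

(2, 6)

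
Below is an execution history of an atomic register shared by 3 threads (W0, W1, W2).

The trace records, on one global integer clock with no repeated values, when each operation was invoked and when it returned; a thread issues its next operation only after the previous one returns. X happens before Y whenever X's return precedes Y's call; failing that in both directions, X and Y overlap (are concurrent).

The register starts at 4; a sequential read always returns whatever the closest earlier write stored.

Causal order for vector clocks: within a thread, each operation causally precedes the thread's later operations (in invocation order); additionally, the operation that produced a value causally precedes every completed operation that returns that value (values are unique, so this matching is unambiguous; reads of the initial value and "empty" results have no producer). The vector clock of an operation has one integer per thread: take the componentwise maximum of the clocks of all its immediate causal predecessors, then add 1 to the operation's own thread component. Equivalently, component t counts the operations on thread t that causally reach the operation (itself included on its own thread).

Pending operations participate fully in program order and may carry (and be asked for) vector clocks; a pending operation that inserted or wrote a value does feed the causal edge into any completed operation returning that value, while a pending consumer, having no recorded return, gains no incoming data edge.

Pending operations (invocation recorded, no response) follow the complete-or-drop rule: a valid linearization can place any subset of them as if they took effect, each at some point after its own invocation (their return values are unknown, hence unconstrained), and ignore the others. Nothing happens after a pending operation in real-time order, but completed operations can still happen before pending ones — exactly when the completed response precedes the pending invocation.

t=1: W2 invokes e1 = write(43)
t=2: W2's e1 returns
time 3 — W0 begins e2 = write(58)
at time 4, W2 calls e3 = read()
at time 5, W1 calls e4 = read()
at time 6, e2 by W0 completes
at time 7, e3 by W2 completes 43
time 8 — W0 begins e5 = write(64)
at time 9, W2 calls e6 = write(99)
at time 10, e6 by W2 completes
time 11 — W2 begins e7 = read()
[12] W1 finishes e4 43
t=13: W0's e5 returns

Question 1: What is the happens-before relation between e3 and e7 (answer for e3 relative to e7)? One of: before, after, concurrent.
before

e3 spans [4,7], e7 spans [11,…)
resp(e3)=7 < inv(e7)=11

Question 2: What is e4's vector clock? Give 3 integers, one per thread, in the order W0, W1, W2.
(0, 1, 1)

invoked at 1, e1 has no predecessors; its own W2 bump gives (0, 0, 1)
invoked at 3, e2 has no predecessors; its own W0 bump gives (1, 0, 0)
e3, invoked 4, takes VC(e1)=(0, 0, 1) under max, adds 1 for W2 → (0, 0, 2)
e4, invoked 5, takes VC(e1)=(0, 0, 1) under max, adds 1 for W1 → (0, 1, 1)
e5, invoked 8, takes VC(e2)=(1, 0, 0) under max, adds 1 for W0 → (2, 0, 0)
e6, invoked 9, takes VC(e3)=(0, 0, 2) under max, adds 1 for W2 → (0, 0, 3)
e7, invoked 11, takes VC(e6)=(0, 0, 3) under max, adds 1 for W2 → (0, 0, 4)
target: VC(e4) = (0, 1, 1)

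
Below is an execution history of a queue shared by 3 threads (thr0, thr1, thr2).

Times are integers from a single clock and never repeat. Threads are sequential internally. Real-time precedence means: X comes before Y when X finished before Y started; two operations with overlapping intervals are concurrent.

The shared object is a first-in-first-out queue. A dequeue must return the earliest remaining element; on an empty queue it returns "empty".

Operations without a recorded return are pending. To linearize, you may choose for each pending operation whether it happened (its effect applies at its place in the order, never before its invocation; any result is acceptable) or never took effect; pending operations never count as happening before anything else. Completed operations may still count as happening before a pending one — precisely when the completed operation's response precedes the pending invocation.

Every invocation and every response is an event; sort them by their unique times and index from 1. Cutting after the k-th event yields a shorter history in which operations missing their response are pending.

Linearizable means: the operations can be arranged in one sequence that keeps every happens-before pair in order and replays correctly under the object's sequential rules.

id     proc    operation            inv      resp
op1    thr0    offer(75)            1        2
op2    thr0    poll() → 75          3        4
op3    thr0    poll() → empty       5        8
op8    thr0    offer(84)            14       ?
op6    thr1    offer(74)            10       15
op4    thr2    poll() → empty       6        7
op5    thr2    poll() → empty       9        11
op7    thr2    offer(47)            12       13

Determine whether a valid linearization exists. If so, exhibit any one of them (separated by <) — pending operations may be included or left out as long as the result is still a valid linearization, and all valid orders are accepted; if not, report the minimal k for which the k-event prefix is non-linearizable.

after step 1 (op1 offer(75)): queue <75>
after step 2 (op2 poll() → 75): queue <>
after step 3 (op3 poll() → empty): queue <>
after step 4 (op4 poll() → empty): queue <>
after step 5 (op5 poll() → empty): queue <>
after step 6 (op6 offer(74)): queue <74>
after step 7 (op7 offer(47)): queue <74,47>

linearizable — witness: op1 < op2 < op3 < op4 < op5 < op6 < op7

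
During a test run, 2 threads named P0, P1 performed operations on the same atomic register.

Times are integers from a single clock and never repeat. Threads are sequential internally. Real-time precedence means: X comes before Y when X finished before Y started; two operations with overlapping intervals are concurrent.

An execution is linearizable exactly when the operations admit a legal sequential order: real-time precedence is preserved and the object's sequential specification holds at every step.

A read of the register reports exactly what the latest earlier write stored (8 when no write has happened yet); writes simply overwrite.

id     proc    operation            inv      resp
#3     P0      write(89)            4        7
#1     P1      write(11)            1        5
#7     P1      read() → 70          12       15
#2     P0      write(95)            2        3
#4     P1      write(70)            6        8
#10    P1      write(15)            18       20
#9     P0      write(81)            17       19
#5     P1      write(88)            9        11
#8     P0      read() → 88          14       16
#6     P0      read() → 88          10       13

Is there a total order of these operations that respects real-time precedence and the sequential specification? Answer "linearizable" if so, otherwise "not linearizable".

not linearizable

cut after 14 events: linearizable; cut after 15 events (#7 responds, time 15): not linearizable
15 orders of the 7 completed atomic register ops respect real time; none is legal
no escape via the 1 pending operation (#8): every completion choice fails
sample order #1, #2, #3, #4, #5, #6, #7 (pending dropped) stalls at step 7 — #7 read() → 70 has no legal effect
sample order #1, #2, #3, #4, #5, #7, #6 (pending dropped) stalls at step 6 — #7 read() → 70 has no legal effect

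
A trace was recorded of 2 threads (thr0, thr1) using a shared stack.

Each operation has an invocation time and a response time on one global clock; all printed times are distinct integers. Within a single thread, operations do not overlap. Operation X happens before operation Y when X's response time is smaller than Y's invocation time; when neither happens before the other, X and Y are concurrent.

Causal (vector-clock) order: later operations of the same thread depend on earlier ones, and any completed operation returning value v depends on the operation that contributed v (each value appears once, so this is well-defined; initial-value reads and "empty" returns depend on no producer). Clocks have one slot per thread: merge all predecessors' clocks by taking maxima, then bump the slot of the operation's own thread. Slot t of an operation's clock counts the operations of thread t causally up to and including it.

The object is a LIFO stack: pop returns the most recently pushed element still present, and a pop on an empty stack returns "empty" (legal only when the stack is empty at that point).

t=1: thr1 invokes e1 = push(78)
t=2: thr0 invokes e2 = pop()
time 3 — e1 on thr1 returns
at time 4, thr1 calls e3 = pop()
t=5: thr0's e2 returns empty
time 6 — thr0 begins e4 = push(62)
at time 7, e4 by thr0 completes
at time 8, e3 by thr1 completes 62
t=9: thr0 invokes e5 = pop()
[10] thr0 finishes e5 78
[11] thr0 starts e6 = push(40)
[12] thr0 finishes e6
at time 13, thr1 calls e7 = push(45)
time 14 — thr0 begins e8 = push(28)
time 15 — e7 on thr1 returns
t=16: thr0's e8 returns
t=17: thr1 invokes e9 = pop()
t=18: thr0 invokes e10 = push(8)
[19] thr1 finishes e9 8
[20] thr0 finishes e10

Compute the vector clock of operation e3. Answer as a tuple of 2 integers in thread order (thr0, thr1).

e1, invoked 1, has no incoming edges; only thr1's bump applies → (0, 1)
e2, invoked 2, has no incoming edges; only thr0's bump applies → (1, 0)
e4, invoked 6, takes VC(e2)=(1, 0) under max, adds 1 for thr0 → (2, 0)
e3, invoked 4, takes VC(e1)=(0, 1), VC(e4)=(2, 0) under max, adds 1 for thr1 → (2, 2)
e5, invoked 9, takes VC(e1)=(0, 1), VC(e4)=(2, 0) under max, adds 1 for thr0 → (3, 1)
e7, invoked 13, takes VC(e3)=(2, 2) under max, adds 1 for thr1 → (2, 3)
e6, invoked 11, takes VC(e5)=(3, 1) under max, adds 1 for thr0 → (4, 1)
e8, invoked 14, takes VC(e6)=(4, 1) under max, adds 1 for thr0 → (5, 1)
e10, invoked 18, takes VC(e8)=(5, 1) under max, adds 1 for thr0 → (6, 1)
e9, invoked 17, takes VC(e7)=(2, 3), VC(e10)=(6, 1) under max, adds 1 for thr1 → (6, 4)
target: VC(e3) = (2, 2)

(2, 2)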